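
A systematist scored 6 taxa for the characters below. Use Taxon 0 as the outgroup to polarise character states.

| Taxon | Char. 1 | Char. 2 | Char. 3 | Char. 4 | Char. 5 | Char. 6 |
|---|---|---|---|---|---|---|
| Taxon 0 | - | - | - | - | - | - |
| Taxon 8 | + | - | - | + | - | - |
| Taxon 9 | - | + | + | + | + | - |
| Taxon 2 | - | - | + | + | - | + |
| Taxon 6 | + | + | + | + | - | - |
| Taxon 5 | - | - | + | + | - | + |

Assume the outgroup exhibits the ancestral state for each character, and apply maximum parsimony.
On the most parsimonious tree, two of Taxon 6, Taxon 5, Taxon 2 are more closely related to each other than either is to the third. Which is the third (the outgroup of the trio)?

The outgroup has state '-' for every character, so '+' is the derived state throughout.
Char. 1 (state '+') occurs in Taxon 6 and Taxon 8 but conflicts with the nesting implied by the other characters — most parsimoniously interpreted as homoplasy.
Char. 2 (derived state '+') is shared by Taxon 6 and Taxon 9 — a synapomorphy uniting that clade.
Char. 3: derived state '+' in Taxon 2, Taxon 5, Taxon 6, and Taxon 9 only — synapomorphy for {Taxon 2, Taxon 5, Taxon 6, Taxon 9}.
All ingroup taxa share the derived state '+' for Char. 4; it defines the ingroup but does not resolve relationships within it.
Char. 5 (derived state '+') is unique to Taxon 9 (autapomorphy; uninformative for grouping).
Only Taxon 2 and Taxon 5 show the derived state '+' for Char. 6, supporting them as a clade.
Most parsimonious ingroup topology: (Taxon 8,((Taxon 9,Taxon 6),(Taxon 2,Taxon 5))).
Taxon 2 and Taxon 5 share a more recent common ancestor with each other than either does with Taxon 6, so Taxon 6 is the least closely related of the three.

Taxon 6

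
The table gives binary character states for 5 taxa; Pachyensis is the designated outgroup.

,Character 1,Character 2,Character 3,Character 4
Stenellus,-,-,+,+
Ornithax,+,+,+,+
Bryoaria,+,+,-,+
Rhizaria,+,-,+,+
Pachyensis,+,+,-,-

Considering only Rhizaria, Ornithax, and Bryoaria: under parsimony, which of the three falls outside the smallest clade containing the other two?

Character polarity is set by the outgroup: the derived state is whichever differs from the outgroup's state, so for Character 1, Character 2 the derived state is '-', and for the remaining characters it is '+'.
Character 1 (derived state '-') is unique to Stenellus (autapomorphy; uninformative for grouping).
Only Rhizaria and Stenellus show the derived state '-' for Character 2, supporting them as a clade.
Character 3: derived state '+' in Ornithax, Rhizaria, and Stenellus only — synapomorphy for {Ornithax, Rhizaria, Stenellus}.
All ingroup taxa share the derived state '+' for Character 4; it defines the ingroup but does not resolve relationships within it.
Most parsimonious ingroup topology: ((Ornithax,(Rhizaria,Stenellus)),Bryoaria).
Rhizaria and Ornithax share a more recent common ancestor with each other than either does with Bryoaria, so Bryoaria is the least closely related of the three.

Bryoaria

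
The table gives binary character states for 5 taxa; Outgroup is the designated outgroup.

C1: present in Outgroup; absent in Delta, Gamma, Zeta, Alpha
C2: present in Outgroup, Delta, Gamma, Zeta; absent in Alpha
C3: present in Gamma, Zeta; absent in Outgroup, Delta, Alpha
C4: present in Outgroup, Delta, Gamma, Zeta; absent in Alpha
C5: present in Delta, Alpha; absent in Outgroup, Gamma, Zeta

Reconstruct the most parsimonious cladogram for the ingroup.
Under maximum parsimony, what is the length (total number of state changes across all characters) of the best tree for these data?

Character polarity is set by the outgroup: the derived state is whichever differs from the outgroup's state, so for C1, C2, C4 the derived state is 'absent', and for the remaining characters it is 'present'.
C1 (derived state 'absent') is shared by all ingroup taxa — unites the whole ingroup.
C2: derived state 'absent' in Alpha only — an autapomorphy, so it tells us nothing about relationships among taxa.
C3 (derived state 'present') is shared by Gamma and Zeta — a synapomorphy uniting that clade.
C4: derived state 'absent' in Alpha only — an autapomorphy, so it tells us nothing about relationships among taxa.
Only Alpha and Delta show the derived state 'present' for C5, supporting them as a clade.
Most parsimonious ingroup topology: ((Delta,Alpha),(Gamma,Zeta)).
Changes per character on this tree: C1: 1; C2: 1; C3: 1; C4: 1; C5: 1.
Total = 5.

5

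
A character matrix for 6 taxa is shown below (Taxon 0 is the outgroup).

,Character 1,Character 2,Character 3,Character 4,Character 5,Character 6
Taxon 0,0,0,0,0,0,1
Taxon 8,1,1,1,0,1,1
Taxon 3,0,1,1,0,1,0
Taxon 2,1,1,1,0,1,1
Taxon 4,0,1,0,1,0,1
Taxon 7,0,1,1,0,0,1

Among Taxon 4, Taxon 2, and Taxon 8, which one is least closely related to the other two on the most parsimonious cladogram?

Character polarity is set by the outgroup: the derived state is whichever differs from the outgroup's state, so for Character 6 the derived state is '0', and for the remaining characters it is '1'.
Character 1 (derived state '1') is shared by Taxon 2 and Taxon 8 — a synapomorphy uniting that clade.
All ingroup taxa share the derived state '1' for Character 2; it defines the ingroup but does not resolve relationships within it.
Character 3 (derived state '1') is shared by Taxon 2, Taxon 3, Taxon 7, and Taxon 8 — a synapomorphy uniting that clade.
Character 4: derived state '1' in Taxon 4 only — an autapomorphy, so it tells us nothing about relationships among taxa.
Character 5: derived state '1' in Taxon 2, Taxon 3, and Taxon 8 only — synapomorphy for {Taxon 2, Taxon 3, Taxon 8}.
Character 6 (derived state '0') is unique to Taxon 3 (autapomorphy; uninformative for grouping).
Most parsimonious ingroup topology: ((((Taxon 8,Taxon 2),Taxon 3),Taxon 7),Taxon 4).
Taxon 2 and Taxon 8 share a more recent common ancestor with each other than either does with Taxon 4, so Taxon 4 is the least closely related of the three.

Taxon 4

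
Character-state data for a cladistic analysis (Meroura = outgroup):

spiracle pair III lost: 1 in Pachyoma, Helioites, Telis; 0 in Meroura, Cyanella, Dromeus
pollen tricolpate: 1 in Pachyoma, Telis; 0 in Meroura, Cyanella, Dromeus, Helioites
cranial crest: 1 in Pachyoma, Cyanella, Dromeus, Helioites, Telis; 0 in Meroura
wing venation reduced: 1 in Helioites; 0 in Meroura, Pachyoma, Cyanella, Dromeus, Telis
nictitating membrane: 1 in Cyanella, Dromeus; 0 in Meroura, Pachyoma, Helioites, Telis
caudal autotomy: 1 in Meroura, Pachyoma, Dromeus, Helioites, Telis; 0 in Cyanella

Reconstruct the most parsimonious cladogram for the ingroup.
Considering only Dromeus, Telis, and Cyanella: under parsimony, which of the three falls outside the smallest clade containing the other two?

Telis

Character polarity is set by the outgroup: the derived state is whichever differs from the outgroup's state, so for caudal autotomy the derived state is '0', and for the remaining characters it is '1'.
Only Helioites, Pachyoma, and Telis show the derived state '1' for spiracle pair III lost, supporting them as a clade.
Only Pachyoma and Telis show the derived state '1' for pollen tricolpate, supporting them as a clade.
All ingroup taxa share the derived state '1' for cranial crest; it defines the ingroup but does not resolve relationships within it.
wing venation reduced (derived state '1') is unique to Helioites (autapomorphy; uninformative for grouping).
nictitating membrane: derived state '1' in Cyanella and Dromeus only — synapomorphy for {Cyanella, Dromeus}.
caudal autotomy (derived state '0') is unique to Cyanella (autapomorphy; uninformative for grouping).
Most parsimonious ingroup topology: (((Pachyoma,Telis),Helioites),(Cyanella,Dromeus)).
Cyanella and Dromeus share a more recent common ancestor with each other than either does with Telis, so Telis is the least closely related of the three.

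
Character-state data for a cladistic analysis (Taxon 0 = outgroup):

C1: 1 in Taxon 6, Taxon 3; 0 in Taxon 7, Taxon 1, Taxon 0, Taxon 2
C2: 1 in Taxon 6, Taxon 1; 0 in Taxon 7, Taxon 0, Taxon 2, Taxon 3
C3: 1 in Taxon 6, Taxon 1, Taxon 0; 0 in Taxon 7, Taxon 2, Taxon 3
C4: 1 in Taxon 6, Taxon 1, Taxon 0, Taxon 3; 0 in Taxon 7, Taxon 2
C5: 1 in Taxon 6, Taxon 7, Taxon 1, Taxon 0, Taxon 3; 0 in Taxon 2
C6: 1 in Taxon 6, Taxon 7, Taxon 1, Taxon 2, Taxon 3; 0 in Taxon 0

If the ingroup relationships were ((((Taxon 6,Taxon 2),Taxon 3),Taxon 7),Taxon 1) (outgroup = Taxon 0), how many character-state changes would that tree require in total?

10

Map each character onto ((((Taxon 6,Taxon 2),Taxon 3),Taxon 7),Taxon 1) (rooted by Taxon 0) and count the minimum state changes it requires (Fitch parsimony):
C1: 2; C2: 2; C3: 2; C4: 2; C5: 1; C6: 1.
Total tree length = 10.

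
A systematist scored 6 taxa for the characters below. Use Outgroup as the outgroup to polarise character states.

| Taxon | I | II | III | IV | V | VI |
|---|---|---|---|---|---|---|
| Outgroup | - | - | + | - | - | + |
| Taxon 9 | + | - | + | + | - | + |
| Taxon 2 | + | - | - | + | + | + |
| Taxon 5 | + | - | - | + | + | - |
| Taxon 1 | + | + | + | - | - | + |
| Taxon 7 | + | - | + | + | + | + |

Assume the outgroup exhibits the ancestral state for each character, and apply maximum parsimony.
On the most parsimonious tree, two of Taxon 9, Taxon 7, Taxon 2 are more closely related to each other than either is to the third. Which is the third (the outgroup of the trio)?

Character polarity is set by the outgroup: the derived state is whichever differs from the outgroup's state, so for III, VI the derived state is '-', and for the remaining characters it is '+'.
I (derived state '+') is shared by all ingroup taxa — unites the whole ingroup.
II (derived state '+') is unique to Taxon 1 (autapomorphy; uninformative for grouping).
III (derived state '-') is shared by Taxon 2 and Taxon 5 — a synapomorphy uniting that clade.
IV (derived state '+') is shared by Taxon 2, Taxon 5, Taxon 7, and Taxon 9 — a synapomorphy uniting that clade.
V (derived state '+') is shared by Taxon 2, Taxon 5, and Taxon 7 — a synapomorphy uniting that clade.
VI: derived state '-' in Taxon 5 only — an autapomorphy, so it tells us nothing about relationships among taxa.
Most parsimonious ingroup topology: ((((Taxon 5,Taxon 2),Taxon 7),Taxon 9),Taxon 1).
Taxon 7 and Taxon 2 share a more recent common ancestor with each other than either does with Taxon 9, so Taxon 9 is the least closely related of the three.

Taxon 9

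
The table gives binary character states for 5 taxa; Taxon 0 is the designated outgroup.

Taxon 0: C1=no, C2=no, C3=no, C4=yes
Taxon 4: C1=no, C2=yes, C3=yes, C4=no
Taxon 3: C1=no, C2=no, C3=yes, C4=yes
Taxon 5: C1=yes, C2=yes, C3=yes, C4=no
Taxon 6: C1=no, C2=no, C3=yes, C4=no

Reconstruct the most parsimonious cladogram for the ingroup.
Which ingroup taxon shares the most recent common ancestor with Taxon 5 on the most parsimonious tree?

Character polarity is set by the outgroup: the derived state is whichever differs from the outgroup's state, so for C4 the derived state is 'no', and for the remaining characters it is 'yes'.
C1 (derived state 'yes') is unique to Taxon 5 (autapomorphy; uninformative for grouping).
Only Taxon 4 and Taxon 5 show the derived state 'yes' for C2, supporting them as a clade.
C3 (derived state 'yes') is shared by all ingroup taxa — unites the whole ingroup.
C4: derived state 'no' in Taxon 4, Taxon 5, and Taxon 6 only — synapomorphy for {Taxon 4, Taxon 5, Taxon 6}.
Most parsimonious ingroup topology: (((Taxon 4,Taxon 5),Taxon 6),Taxon 3).
Taxon 5 and Taxon 4 form a cherry on this tree, so they are sister taxa.

Taxon 4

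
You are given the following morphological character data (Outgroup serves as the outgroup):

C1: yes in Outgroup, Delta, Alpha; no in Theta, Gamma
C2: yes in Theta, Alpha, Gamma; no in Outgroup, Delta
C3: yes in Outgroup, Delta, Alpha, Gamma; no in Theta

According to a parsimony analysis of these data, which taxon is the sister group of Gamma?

Character polarity is set by the outgroup: the derived state is whichever differs from the outgroup's state, so for C1, C3 the derived state is 'no', and for the remaining characters it is 'yes'.
Only Gamma and Theta show the derived state 'no' for C1, supporting them as a clade.
C2 (derived state 'yes') is shared by Alpha, Gamma, and Theta — a synapomorphy uniting that clade.
C3: derived state 'no' in Theta only — an autapomorphy, so it tells us nothing about relationships among taxa.
Most parsimonious ingroup topology: (Delta,((Theta,Gamma),Alpha)).
Gamma and Theta form a cherry on this tree, so they are sister taxa.

Theta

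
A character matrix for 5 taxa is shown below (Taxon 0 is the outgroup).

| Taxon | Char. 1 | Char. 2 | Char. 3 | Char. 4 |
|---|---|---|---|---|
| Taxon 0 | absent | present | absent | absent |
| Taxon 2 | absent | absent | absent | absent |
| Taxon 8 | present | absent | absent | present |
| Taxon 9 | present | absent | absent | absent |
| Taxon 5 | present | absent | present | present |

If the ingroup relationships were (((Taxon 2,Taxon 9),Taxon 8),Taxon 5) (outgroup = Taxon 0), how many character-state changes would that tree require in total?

6

Map each character onto (((Taxon 2,Taxon 9),Taxon 8),Taxon 5) (rooted by Taxon 0) and count the minimum state changes it requires (Fitch parsimony):
Char. 1: 2; Char. 2: 1; Char. 3: 1; Char. 4: 2.
Total tree length = 6.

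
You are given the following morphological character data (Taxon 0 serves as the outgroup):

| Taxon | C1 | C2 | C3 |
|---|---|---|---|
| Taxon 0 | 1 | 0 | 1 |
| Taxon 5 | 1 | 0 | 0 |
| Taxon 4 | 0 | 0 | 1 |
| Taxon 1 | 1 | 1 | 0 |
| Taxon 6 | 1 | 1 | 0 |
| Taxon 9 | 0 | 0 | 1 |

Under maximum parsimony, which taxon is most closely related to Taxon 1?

Character polarity is set by the outgroup: the derived state is whichever differs from the outgroup's state, so for C1, C3 the derived state is '0', and for the remaining characters it is '1'.
C1 (derived state '0') is shared by Taxon 4 and Taxon 9 — a synapomorphy uniting that clade.
Only Taxon 1 and Taxon 6 show the derived state '1' for C2, supporting them as a clade.
C3 (derived state '0') is shared by Taxon 1, Taxon 5, and Taxon 6 — a synapomorphy uniting that clade.
Most parsimonious ingroup topology: ((Taxon 5,(Taxon 1,Taxon 6)),(Taxon 4,Taxon 9)).
Taxon 1 and Taxon 6 form a cherry on this tree, so they are sister taxa.

Taxon 6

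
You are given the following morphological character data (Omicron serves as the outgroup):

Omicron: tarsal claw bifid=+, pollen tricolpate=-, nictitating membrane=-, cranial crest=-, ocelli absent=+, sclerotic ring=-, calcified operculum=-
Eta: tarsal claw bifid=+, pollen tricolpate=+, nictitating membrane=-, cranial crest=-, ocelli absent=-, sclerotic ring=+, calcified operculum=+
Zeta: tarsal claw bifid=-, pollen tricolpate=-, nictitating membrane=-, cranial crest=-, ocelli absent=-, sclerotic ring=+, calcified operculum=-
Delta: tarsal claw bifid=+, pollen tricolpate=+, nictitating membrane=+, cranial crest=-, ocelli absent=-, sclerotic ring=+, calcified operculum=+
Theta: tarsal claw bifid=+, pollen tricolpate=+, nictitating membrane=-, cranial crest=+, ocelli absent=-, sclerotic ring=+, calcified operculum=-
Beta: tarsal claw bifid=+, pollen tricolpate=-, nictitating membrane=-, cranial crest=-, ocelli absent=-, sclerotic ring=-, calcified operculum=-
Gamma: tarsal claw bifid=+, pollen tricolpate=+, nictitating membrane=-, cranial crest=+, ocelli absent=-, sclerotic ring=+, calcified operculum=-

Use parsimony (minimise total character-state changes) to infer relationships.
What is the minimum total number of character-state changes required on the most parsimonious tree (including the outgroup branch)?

7

Character polarity is set by the outgroup: the derived state is whichever differs from the outgroup's state, so for tarsal claw bifid, ocelli absent the derived state is '-', and for the remaining characters it is '+'.
tarsal claw bifid: derived state '-' in Zeta only — an autapomorphy, so it tells us nothing about relationships among taxa.
Only Delta, Eta, Gamma, and Theta show the derived state '+' for pollen tricolpate, supporting them as a clade.
nictitating membrane: derived state '+' in Delta only — an autapomorphy, so it tells us nothing about relationships among taxa.
cranial crest: derived state '+' in Gamma and Theta only — synapomorphy for {Gamma, Theta}.
ocelli absent (derived state '-') is shared by all ingroup taxa — unites the whole ingroup.
sclerotic ring (derived state '+') is shared by Delta, Eta, Gamma, Theta, and Zeta — a synapomorphy uniting that clade.
calcified operculum: derived state '+' in Delta and Eta only — synapomorphy for {Delta, Eta}.
Most parsimonious ingroup topology: ((((Eta,Delta),(Theta,Gamma)),Zeta),Beta).
Changes per character on this tree: tarsal claw bifid: 1; pollen tricolpate: 1; nictitating membrane: 1; cranial crest: 1; ocelli absent: 1; sclerotic ring: 1; calcified operculum: 1.
Total = 7.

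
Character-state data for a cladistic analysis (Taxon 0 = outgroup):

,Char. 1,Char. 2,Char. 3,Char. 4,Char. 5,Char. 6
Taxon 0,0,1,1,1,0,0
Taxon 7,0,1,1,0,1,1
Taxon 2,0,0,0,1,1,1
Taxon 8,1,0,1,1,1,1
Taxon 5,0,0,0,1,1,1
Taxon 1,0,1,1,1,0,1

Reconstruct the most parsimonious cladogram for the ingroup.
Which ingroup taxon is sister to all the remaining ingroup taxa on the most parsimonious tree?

Taxon 1

Character polarity is set by the outgroup: the derived state is whichever differs from the outgroup's state, so for Char. 2, Char. 3, Char. 4 the derived state is '0', and for the remaining characters it is '1'.
Char. 1: derived state '1' in Taxon 8 only — an autapomorphy, so it tells us nothing about relationships among taxa.
Char. 2 (derived state '0') is shared by Taxon 2, Taxon 5, and Taxon 8 — a synapomorphy uniting that clade.
Char. 3 (derived state '0') is shared by Taxon 2 and Taxon 5 — a synapomorphy uniting that clade.
Char. 4 (derived state '0') is unique to Taxon 7 (autapomorphy; uninformative for grouping).
Char. 5: derived state '1' in Taxon 2, Taxon 5, Taxon 7, and Taxon 8 only — synapomorphy for {Taxon 2, Taxon 5, Taxon 7, Taxon 8}.
All ingroup taxa share the derived state '1' for Char. 6; it defines the ingroup but does not resolve relationships within it.
Most parsimonious ingroup topology: ((Taxon 7,((Taxon 2,Taxon 5),Taxon 8)),Taxon 1).
Taxon 1 is sister to the clade containing all other ingroup taxa, so it is the earliest-diverging (most basal) ingroup lineage.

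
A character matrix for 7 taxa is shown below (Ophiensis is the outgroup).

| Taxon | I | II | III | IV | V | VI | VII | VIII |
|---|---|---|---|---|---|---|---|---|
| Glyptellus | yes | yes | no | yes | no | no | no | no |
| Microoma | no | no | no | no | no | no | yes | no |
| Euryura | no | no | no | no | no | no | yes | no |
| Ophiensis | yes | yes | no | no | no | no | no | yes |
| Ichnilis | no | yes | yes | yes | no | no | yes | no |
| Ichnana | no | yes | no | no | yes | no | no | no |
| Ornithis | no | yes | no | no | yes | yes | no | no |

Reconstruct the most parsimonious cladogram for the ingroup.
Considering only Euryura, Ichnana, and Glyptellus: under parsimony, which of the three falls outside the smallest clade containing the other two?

Character polarity is set by the outgroup: the derived state is whichever differs from the outgroup's state, so for I, II, VIII the derived state is 'no', and for the remaining characters it is 'yes'.
Only Euryura, Ichnana, Ichnilis, Microoma, and Ornithis show the derived state 'no' for I, supporting them as a clade.
II: derived state 'no' in Euryura and Microoma only — synapomorphy for {Euryura, Microoma}.
III: derived state 'yes' in Ichnilis only — an autapomorphy, so it tells us nothing about relationships among taxa.
IV groups Glyptellus and Ichnilis, which is incompatible with the clades supported by the remaining characters; treating it as convergent (homoplasy) costs fewer steps than any alternative tree.
Only Ichnana and Ornithis show the derived state 'yes' for V, supporting them as a clade.
VI (derived state 'yes') is unique to Ornithis (autapomorphy; uninformative for grouping).
VII (derived state 'yes') is shared by Euryura, Ichnilis, and Microoma — a synapomorphy uniting that clade.
VIII (derived state 'no') is shared by all ingroup taxa — unites the whole ingroup.
Most parsimonious ingroup topology: ((((Euryura,Microoma),Ichnilis),(Ornithis,Ichnana)),Glyptellus).
Euryura and Ichnana share a more recent common ancestor with each other than either does with Glyptellus, so Glyptellus is the least closely related of the three.

Glyptellus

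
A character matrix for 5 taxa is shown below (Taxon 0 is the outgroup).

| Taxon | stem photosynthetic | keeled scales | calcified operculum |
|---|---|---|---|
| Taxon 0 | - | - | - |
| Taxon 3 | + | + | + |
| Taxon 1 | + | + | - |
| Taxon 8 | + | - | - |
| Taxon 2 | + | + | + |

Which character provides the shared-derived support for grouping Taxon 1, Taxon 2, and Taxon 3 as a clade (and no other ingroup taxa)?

The outgroup has state '-' for every character, so '+' is the derived state throughout.
All ingroup taxa share the derived state '+' for stem photosynthetic; it defines the ingroup but does not resolve relationships within it.
keeled scales: derived state '+' in Taxon 1, Taxon 2, and Taxon 3 only — synapomorphy for {Taxon 1, Taxon 2, Taxon 3}.
calcified operculum: derived state '+' in Taxon 2 and Taxon 3 only — synapomorphy for {Taxon 2, Taxon 3}.
Most parsimonious ingroup topology: (((Taxon 3,Taxon 2),Taxon 1),Taxon 8).
The clade {Taxon 1, Taxon 2, Taxon 3} is supported by keeled scales: its derived state '+' occurs in exactly those taxa and in no other taxon (including the outgroup).

keeled scales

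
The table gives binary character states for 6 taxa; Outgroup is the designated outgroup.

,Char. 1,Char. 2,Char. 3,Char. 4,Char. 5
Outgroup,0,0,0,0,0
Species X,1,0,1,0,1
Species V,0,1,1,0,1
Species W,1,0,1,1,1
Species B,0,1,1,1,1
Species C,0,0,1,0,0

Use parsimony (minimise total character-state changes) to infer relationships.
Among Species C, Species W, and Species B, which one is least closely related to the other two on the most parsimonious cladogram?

Species C

The outgroup has state '0' for every character, so '1' is the derived state throughout.
Char. 1: derived state '1' in Species W and Species X only — synapomorphy for {Species W, Species X}.
Char. 2: derived state '1' in Species B and Species V only — synapomorphy for {Species B, Species V}.
Char. 3 (derived state '1') is shared by all ingroup taxa — unites the whole ingroup.
Char. 4 groups Species B and Species W, which is incompatible with the clades supported by the remaining characters; treating it as convergent (homoplasy) costs fewer steps than any alternative tree.
Only Species B, Species V, Species W, and Species X show the derived state '1' for Char. 5, supporting them as a clade.
Most parsimonious ingroup topology: (((Species X,Species W),(Species V,Species B)),Species C).
Species B and Species W share a more recent common ancestor with each other than either does with Species C, so Species C is the least closely related of the three.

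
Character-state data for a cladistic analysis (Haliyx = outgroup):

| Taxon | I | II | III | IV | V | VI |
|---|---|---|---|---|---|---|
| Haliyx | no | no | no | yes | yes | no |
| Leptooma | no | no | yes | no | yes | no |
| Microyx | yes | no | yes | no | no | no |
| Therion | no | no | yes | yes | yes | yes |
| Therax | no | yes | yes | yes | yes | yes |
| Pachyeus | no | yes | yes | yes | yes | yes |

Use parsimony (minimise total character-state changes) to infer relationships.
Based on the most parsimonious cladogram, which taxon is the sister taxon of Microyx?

Character polarity is set by the outgroup: the derived state is whichever differs from the outgroup's state, so for IV, V the derived state is 'no', and for the remaining characters it is 'yes'.
I (derived state 'yes') is unique to Microyx (autapomorphy; uninformative for grouping).
II: derived state 'yes' in Pachyeus and Therax only — synapomorphy for {Pachyeus, Therax}.
All ingroup taxa share the derived state 'yes' for III; it defines the ingroup but does not resolve relationships within it.
IV (derived state 'no') is shared by Leptooma and Microyx — a synapomorphy uniting that clade.
V: derived state 'no' in Microyx only — an autapomorphy, so it tells us nothing about relationships among taxa.
Only Pachyeus, Therax, and Therion show the derived state 'yes' for VI, supporting them as a clade.
Most parsimonious ingroup topology: ((Leptooma,Microyx),(Therion,(Therax,Pachyeus))).
Microyx and Leptooma form a cherry on this tree, so they are sister taxa.

Leptooma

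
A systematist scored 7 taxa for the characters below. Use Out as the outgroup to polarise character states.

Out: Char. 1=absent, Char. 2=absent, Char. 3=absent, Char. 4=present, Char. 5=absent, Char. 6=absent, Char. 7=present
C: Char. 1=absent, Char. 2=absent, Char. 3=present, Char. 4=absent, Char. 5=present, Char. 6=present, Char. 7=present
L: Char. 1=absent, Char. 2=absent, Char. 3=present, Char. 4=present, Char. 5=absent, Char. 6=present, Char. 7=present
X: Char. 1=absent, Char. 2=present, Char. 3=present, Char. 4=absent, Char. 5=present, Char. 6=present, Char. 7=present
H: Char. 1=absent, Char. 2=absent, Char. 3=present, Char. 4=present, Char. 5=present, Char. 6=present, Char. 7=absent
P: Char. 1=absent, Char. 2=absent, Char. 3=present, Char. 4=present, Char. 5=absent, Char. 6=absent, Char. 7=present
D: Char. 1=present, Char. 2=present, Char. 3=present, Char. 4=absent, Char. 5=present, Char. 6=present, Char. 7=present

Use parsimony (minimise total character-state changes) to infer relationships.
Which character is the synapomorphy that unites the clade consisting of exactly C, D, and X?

Character polarity is set by the outgroup: the derived state is whichever differs from the outgroup's state, so for Char. 4, Char. 7 the derived state is 'absent', and for the remaining characters it is 'present'.
Char. 1 (derived state 'present') is unique to D (autapomorphy; uninformative for grouping).
Char. 2 (derived state 'present') is shared by D and X — a synapomorphy uniting that clade.
All ingroup taxa share the derived state 'present' for Char. 3; it defines the ingroup but does not resolve relationships within it.
Char. 4: derived state 'absent' in C, D, and X only — synapomorphy for {C, D, X}.
Char. 5 (derived state 'present') is shared by C, D, H, and X — a synapomorphy uniting that clade.
Char. 6 (derived state 'present') is shared by C, D, H, L, and X — a synapomorphy uniting that clade.
Char. 7 (derived state 'absent') is unique to H (autapomorphy; uninformative for grouping).
Most parsimonious ingroup topology: ((((C,(X,D)),H),L),P).
The clade {C, D, X} is supported by Char. 4: its derived state 'absent' occurs in exactly those taxa and in no other taxon (including the outgroup).

Char. 4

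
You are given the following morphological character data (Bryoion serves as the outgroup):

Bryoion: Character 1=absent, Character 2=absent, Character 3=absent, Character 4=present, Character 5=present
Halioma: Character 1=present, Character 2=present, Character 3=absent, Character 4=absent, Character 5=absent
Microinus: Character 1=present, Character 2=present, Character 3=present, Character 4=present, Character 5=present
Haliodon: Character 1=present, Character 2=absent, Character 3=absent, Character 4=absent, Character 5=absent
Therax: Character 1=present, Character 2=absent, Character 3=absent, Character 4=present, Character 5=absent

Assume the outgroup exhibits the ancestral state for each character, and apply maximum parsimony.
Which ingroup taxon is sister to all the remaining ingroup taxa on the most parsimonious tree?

Character polarity is set by the outgroup: the derived state is whichever differs from the outgroup's state, so for Character 4, Character 5 the derived state is 'absent', and for the remaining characters it is 'present'.
Character 1 (derived state 'present') is shared by all ingroup taxa — unites the whole ingroup.
Character 2 groups Halioma and Microinus, which is incompatible with the clades supported by the remaining characters; treating it as convergent (homoplasy) costs fewer steps than any alternative tree.
Character 3: derived state 'present' in Microinus only — an autapomorphy, so it tells us nothing about relationships among taxa.
Character 4: derived state 'absent' in Haliodon and Halioma only — synapomorphy for {Haliodon, Halioma}.
Character 5 (derived state 'absent') is shared by Haliodon, Halioma, and Therax — a synapomorphy uniting that clade.
Most parsimonious ingroup topology: (((Halioma,Haliodon),Therax),Microinus).
Microinus is sister to the clade containing all other ingroup taxa, so it is the earliest-diverging (most basal) ingroup lineage.

Microinus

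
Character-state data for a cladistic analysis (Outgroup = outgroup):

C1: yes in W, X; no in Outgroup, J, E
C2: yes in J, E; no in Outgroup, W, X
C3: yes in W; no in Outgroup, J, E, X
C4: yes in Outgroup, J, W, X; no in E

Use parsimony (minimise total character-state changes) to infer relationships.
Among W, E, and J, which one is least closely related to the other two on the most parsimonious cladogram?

Character polarity is set by the outgroup: the derived state is whichever differs from the outgroup's state, so for C4 the derived state is 'no', and for the remaining characters it is 'yes'.
C1 (derived state 'yes') is shared by W and X — a synapomorphy uniting that clade.
Only E and J show the derived state 'yes' for C2, supporting them as a clade.
C3 (derived state 'yes') is unique to W (autapomorphy; uninformative for grouping).
C4: derived state 'no' in E only — an autapomorphy, so it tells us nothing about relationships among taxa.
Most parsimonious ingroup topology: ((J,E),(W,X)).
J and E share a more recent common ancestor with each other than either does with W, so W is the least closely related of the three.

W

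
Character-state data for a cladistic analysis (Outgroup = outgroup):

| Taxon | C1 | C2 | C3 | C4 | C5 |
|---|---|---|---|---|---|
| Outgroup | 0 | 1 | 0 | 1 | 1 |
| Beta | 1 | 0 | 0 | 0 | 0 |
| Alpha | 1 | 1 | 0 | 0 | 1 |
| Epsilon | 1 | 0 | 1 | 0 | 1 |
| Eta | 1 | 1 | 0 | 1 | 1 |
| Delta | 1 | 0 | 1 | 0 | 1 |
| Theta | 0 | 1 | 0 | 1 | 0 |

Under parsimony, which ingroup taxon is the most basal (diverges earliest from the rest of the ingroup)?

Character polarity is set by the outgroup: the derived state is whichever differs from the outgroup's state, so for C2, C4, C5 the derived state is '0', and for the remaining characters it is '1'.
C1 (derived state '1') is shared by Alpha, Beta, Delta, Epsilon, and Eta — a synapomorphy uniting that clade.
C2 (derived state '0') is shared by Beta, Delta, and Epsilon — a synapomorphy uniting that clade.
C3 (derived state '1') is shared by Delta and Epsilon — a synapomorphy uniting that clade.
C4 (derived state '0') is shared by Alpha, Beta, Delta, and Epsilon — a synapomorphy uniting that clade.
C5 (state '0') occurs in Beta and Theta but conflicts with the nesting implied by the other characters — most parsimoniously interpreted as homoplasy.
Most parsimonious ingroup topology: ((((Beta,(Epsilon,Delta)),Alpha),Eta),Theta).
Theta is sister to the clade containing all other ingroup taxa, so it is the earliest-diverging (most basal) ingroup lineage.

Theta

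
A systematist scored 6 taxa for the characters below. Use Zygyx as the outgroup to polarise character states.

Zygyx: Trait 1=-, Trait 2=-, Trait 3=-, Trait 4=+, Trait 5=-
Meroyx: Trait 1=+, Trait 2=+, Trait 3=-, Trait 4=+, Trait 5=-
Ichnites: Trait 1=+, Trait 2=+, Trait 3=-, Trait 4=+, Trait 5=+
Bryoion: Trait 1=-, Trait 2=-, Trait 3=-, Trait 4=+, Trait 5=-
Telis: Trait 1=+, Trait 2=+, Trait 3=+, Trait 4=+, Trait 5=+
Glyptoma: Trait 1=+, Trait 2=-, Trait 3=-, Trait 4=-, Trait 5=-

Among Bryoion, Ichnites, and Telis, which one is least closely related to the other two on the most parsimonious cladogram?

Bryoion

Character polarity is set by the outgroup: the derived state is whichever differs from the outgroup's state, so for Trait 4 the derived state is '-', and for the remaining characters it is '+'.
Only Glyptoma, Ichnites, Meroyx, and Telis show the derived state '+' for Trait 1, supporting them as a clade.
Trait 2 (derived state '+') is shared by Ichnites, Meroyx, and Telis — a synapomorphy uniting that clade.
Trait 3 (derived state '+') is unique to Telis (autapomorphy; uninformative for grouping).
Trait 4: derived state '-' in Glyptoma only — an autapomorphy, so it tells us nothing about relationships among taxa.
Trait 5 (derived state '+') is shared by Ichnites and Telis — a synapomorphy uniting that clade.
Most parsimonious ingroup topology: (((Meroyx,(Ichnites,Telis)),Glyptoma),Bryoion).
Telis and Ichnites share a more recent common ancestor with each other than either does with Bryoion, so Bryoion is the least closely related of the three.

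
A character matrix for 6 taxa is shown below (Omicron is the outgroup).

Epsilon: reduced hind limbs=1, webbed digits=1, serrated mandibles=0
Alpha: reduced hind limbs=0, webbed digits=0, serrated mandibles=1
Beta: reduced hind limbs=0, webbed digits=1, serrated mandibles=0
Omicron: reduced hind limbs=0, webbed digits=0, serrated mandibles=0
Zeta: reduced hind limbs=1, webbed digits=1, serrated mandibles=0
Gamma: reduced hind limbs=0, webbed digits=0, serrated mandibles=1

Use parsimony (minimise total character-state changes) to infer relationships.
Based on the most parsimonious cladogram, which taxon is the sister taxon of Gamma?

The outgroup has state '0' for every character, so '1' is the derived state throughout.
reduced hind limbs: derived state '1' in Epsilon and Zeta only — synapomorphy for {Epsilon, Zeta}.
webbed digits: derived state '1' in Beta, Epsilon, and Zeta only — synapomorphy for {Beta, Epsilon, Zeta}.
serrated mandibles: derived state '1' in Alpha and Gamma only — synapomorphy for {Alpha, Gamma}.
Most parsimonious ingroup topology: ((Beta,(Zeta,Epsilon)),(Alpha,Gamma)).
Gamma and Alpha form a cherry on this tree, so they are sister taxa.

Alpha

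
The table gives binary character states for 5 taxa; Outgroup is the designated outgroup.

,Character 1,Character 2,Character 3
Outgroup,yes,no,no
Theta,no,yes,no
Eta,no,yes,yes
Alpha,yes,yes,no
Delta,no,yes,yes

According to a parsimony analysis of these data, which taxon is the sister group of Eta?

Character polarity is set by the outgroup: the derived state is whichever differs from the outgroup's state, so for Character 1 the derived state is 'no', and for the remaining characters it is 'yes'.
Character 1 (derived state 'no') is shared by Delta, Eta, and Theta — a synapomorphy uniting that clade.
Character 2 (derived state 'yes') is shared by all ingroup taxa — unites the whole ingroup.
Character 3 (derived state 'yes') is shared by Delta and Eta — a synapomorphy uniting that clade.
Most parsimonious ingroup topology: ((Theta,(Eta,Delta)),Alpha).
Eta and Delta form a cherry on this tree, so they are sister taxa.

Delta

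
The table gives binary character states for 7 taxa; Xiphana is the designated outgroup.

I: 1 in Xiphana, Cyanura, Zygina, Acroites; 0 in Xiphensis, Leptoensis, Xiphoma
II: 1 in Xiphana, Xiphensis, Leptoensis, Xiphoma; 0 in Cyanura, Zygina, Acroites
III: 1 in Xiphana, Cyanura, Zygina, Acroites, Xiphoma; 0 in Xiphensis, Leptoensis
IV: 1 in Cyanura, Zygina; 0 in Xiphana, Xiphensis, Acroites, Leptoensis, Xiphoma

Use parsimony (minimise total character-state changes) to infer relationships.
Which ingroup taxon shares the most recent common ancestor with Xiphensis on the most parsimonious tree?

Character polarity is set by the outgroup: the derived state is whichever differs from the outgroup's state, so for I, II, III the derived state is '0', and for the remaining characters it is '1'.
I: derived state '0' in Leptoensis, Xiphensis, and Xiphoma only — synapomorphy for {Leptoensis, Xiphensis, Xiphoma}.
II: derived state '0' in Acroites, Cyanura, and Zygina only — synapomorphy for {Acroites, Cyanura, Zygina}.
Only Leptoensis and Xiphensis show the derived state '0' for III, supporting them as a clade.
IV: derived state '1' in Cyanura and Zygina only — synapomorphy for {Cyanura, Zygina}.
Most parsimonious ingroup topology: (((Cyanura,Zygina),Acroites),((Xiphensis,Leptoensis),Xiphoma)).
Xiphensis and Leptoensis form a cherry on this tree, so they are sister taxa.

Leptoensis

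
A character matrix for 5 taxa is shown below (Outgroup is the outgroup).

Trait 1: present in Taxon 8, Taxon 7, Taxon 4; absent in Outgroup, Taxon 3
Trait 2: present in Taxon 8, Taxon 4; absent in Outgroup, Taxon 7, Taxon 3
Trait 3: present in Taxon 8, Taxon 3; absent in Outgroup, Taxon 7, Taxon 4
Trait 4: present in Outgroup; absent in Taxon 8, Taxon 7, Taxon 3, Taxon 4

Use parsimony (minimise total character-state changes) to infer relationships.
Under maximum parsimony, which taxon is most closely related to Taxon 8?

Taxon 4

Character polarity is set by the outgroup: the derived state is whichever differs from the outgroup's state, so for Trait 4 the derived state is 'absent', and for the remaining characters it is 'present'.
Only Taxon 4, Taxon 7, and Taxon 8 show the derived state 'present' for Trait 1, supporting them as a clade.
Trait 2 (derived state 'present') is shared by Taxon 4 and Taxon 8 — a synapomorphy uniting that clade.
Trait 3 (state 'present') occurs in Taxon 3 and Taxon 8 but conflicts with the nesting implied by the other characters — most parsimoniously interpreted as homoplasy.
Trait 4 (derived state 'absent') is shared by all ingroup taxa — unites the whole ingroup.
Most parsimonious ingroup topology: (((Taxon 8,Taxon 4),Taxon 7),Taxon 3).
Taxon 8 and Taxon 4 form a cherry on this tree, so they are sister taxa.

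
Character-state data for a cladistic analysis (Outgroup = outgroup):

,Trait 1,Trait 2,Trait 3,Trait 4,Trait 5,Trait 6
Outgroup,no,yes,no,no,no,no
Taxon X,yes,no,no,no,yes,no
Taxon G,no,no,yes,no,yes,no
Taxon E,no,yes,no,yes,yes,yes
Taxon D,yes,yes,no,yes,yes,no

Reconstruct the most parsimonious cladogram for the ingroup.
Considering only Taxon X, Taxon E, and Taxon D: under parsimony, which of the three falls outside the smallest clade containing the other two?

Taxon X

Character polarity is set by the outgroup: the derived state is whichever differs from the outgroup's state, so for Trait 2 the derived state is 'no', and for the remaining characters it is 'yes'.
Trait 1 groups Taxon D and Taxon X, which is incompatible with the clades supported by the remaining characters; treating it as convergent (homoplasy) costs fewer steps than any alternative tree.
Trait 2: derived state 'no' in Taxon G and Taxon X only — synapomorphy for {Taxon G, Taxon X}.
Trait 3 (derived state 'yes') is unique to Taxon G (autapomorphy; uninformative for grouping).
Trait 4: derived state 'yes' in Taxon D and Taxon E only — synapomorphy for {Taxon D, Taxon E}.
Trait 5 (derived state 'yes') is shared by all ingroup taxa — unites the whole ingroup.
Trait 6 (derived state 'yes') is unique to Taxon E (autapomorphy; uninformative for grouping).
Most parsimonious ingroup topology: ((Taxon X,Taxon G),(Taxon E,Taxon D)).
Taxon E and Taxon D share a more recent common ancestor with each other than either does with Taxon X, so Taxon X is the least closely related of the three.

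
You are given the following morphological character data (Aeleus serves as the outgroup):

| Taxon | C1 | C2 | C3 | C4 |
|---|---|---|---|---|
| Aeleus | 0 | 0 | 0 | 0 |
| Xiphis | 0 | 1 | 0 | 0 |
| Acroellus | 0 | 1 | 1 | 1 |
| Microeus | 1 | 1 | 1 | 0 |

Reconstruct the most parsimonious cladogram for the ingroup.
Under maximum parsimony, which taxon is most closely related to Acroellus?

The outgroup has state '0' for every character, so '1' is the derived state throughout.
C1: derived state '1' in Microeus only — an autapomorphy, so it tells us nothing about relationships among taxa.
All ingroup taxa share the derived state '1' for C2; it defines the ingroup but does not resolve relationships within it.
C3: derived state '1' in Acroellus and Microeus only — synapomorphy for {Acroellus, Microeus}.
C4: derived state '1' in Acroellus only — an autapomorphy, so it tells us nothing about relationships among taxa.
Most parsimonious ingroup topology: (Xiphis,(Acroellus,Microeus)).
Acroellus and Microeus form a cherry on this tree, so they are sister taxa.

Microeus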